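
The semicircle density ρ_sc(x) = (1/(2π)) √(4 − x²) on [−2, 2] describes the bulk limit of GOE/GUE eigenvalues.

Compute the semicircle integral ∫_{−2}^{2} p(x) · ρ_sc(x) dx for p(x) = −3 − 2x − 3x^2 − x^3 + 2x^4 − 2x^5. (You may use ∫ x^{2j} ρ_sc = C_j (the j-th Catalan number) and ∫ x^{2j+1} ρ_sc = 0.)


Write p(x) = Σ a_i x^i, split into monomials and integrate each against ρ_sc separately.
Using ∫ x^{2j} ρ_sc = C_j = (1/(j+1)) C(2j, j) (Catalan numbers) and ∫ x^{2j+1} ρ_sc = 0 (odd monomials vanish by symmetry):
  i = 0 (even): a_0 · C_{0} = -3 · 1 = -3
  i = 1 (odd): ∫ x^1 ρ_sc = 0 (vanishes)
  i = 2 (even): a_2 · C_{1} = -3 · 1 = -3
  i = 3 (odd): ∫ x^3 ρ_sc = 0 (vanishes)
  i = 4 (even): a_4 · C_{2} = 2 · 2 = 4
  i = 5 (odd): ∫ x^5 ρ_sc = 0 (vanishes)

Summing the contributions: ∫_{−2}^{2} p(x) ρ_sc(x) dx = (-3) + (-3) + 4 = -2.


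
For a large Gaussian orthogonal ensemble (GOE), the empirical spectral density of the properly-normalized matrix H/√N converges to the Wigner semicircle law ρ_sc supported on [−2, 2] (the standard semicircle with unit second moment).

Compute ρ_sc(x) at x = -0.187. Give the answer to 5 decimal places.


ρ_sc(x) = (1/(2π)) √(4 − x²). With x = -0.187:
  4 − x² = 4 − (-0.187)² = 4 − 0.034969 = 3.965031.
  √(4 − x²) = 1.991239.
  1/(2π) = 0.159155.
  ρ_sc(-0.187) = 0.159155 · 1.991239 = 0.316915.

Rounded to 5 decimal places: ρ_sc(-0.187) ≈ 0.31692.


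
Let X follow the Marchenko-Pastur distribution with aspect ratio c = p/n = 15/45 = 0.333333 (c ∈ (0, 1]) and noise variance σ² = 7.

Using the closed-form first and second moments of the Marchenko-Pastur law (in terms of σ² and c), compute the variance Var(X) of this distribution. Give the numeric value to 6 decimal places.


Recall the MP moments m_1 = E[X] = σ² and m_2 = E[X²] = σ⁴ (1 + c).
m_1 = E[X] = σ² = 7, so m_1² = 49.
m_2 = E[X²] = σ⁴ (1 + c) = 49 · (1 + 0.333333) = 49 · 1.333333 = 65.333333.
(Note m_2 − m_1² simplifies to c · σ⁴ = 0.333333 · 49.)

Var(X) = m_2 − m_1² = 65.333333 − 49 = 16.333333.


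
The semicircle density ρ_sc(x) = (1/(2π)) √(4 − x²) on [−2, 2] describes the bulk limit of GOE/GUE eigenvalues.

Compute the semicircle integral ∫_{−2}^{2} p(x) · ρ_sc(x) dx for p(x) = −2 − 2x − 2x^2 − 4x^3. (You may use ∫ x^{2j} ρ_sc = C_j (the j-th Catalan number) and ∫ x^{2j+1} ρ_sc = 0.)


Write p(x) = Σ a_i x^i, split into monomials and integrate each against ρ_sc separately.
Using ∫ x^{2j} ρ_sc = C_j = (1/(j+1)) C(2j, j) (Catalan numbers) and ∫ x^{2j+1} ρ_sc = 0 (odd monomials vanish by symmetry):
  i = 0 (even): a_0 · C_{0} = -2 · 1 = -2
  i = 1 (odd): ∫ x^1 ρ_sc = 0 (vanishes)
  i = 2 (even): a_2 · C_{1} = -2 · 1 = -2
  i = 3 (odd): ∫ x^3 ρ_sc = 0 (vanishes)

Summing the contributions: ∫_{−2}^{2} p(x) ρ_sc(x) dx = (-2) + (-2) = -4.


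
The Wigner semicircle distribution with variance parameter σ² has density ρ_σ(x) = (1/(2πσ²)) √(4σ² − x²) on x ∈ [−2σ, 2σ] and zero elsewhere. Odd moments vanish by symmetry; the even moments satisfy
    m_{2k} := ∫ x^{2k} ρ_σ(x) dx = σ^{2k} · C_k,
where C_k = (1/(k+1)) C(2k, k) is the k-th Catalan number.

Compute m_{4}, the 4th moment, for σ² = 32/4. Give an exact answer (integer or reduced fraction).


By the scaled semicircle moment identity, m_{2k} = σ^{2k} · C_k with k = 2.
C_2 = (1/(k+1)) · C(2k, k) = (1/3) · C(4, 2) = (1/3) · 6 = 2.
σ^{2k} = (σ²)^k = (32/4)^2 = 64.

Therefore m_{4} = σ^{4} · C_2 = 64 · 2 = 128.


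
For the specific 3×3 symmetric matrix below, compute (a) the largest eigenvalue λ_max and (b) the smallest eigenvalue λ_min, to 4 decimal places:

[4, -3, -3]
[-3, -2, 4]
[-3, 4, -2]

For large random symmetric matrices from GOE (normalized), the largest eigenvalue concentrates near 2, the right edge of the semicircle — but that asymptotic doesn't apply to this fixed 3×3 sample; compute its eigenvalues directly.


Since M is real symmetric, all three eigenvalues are real; they are the roots of det(λI − M) = λ³ − (tr M) λ² + s λ − det M, where s is the sum of the principal 2×2 minors.
tr M = 4 + (-2) + (-2) = 0.
s = (4·(-2) − (-3)²) + (4·(-2) − (-3)²) + ((-2)·(-2) − 4²) = -17 + (-17) + (-12) = -46.
det M (expand along row 1) = 4·(-12) − (-3)·18 + (-3)·(-18) = 60.
Characteristic polynomial: λ³ − 46λ − 60 = 0.
Substitute λ = y + (tr M)/3 = y + 0.000000 to remove the quadratic term: y³ + p·y + q = 0 with p = s − (tr M)²/3 = -46.000000 and q = −2(tr M)³/27 + (tr M)·s/3 − det M = -60.000000.
Three real roots ⇒ use the trigonometric (Viète) form: r = 2√(−p/3) = 7.831560, φ = arccos(3q/(p·r)) = arccos(0.499651) = 1.047601 rad.
y_k = r·cos(φ/3 − 2πk/3) for k = 0, 1, 2 gives y = 7.358899, -1.358899, -6.000000.
λ_k = y_k + 0.000000 gives λ = 7.3589, -1.3589, -6.0000 (check: the sum is 0.0000 = tr M).

Hence λ_max = 7.3589 and λ_min = -6.0000.


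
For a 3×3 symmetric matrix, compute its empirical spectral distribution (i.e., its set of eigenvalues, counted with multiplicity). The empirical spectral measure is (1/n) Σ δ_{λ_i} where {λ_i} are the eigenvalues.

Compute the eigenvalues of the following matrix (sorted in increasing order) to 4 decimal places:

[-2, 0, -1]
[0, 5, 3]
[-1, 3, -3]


Since M is real symmetric, all three eigenvalues are real; they are the roots of det(λI − M) = λ³ − (tr M) λ² + s λ − det M, where s is the sum of the principal 2×2 minors.
tr M = -2 + 5 + (-3) = 0.
s = ((-2)·5 − 0²) + ((-2)·(-3) − (-1)²) + (5·(-3) − 3²) = -10 + 5 + (-24) = -29.
det M (expand along row 1) = (-2)·(-24) − 0·3 + (-1)·5 = 43.
Characteristic polynomial: λ³ − 29λ − 43 = 0.
Substitute λ = y + (tr M)/3 = y + 0.000000 to remove the quadratic term: y³ + p·y + q = 0 with p = s − (tr M)²/3 = -29.000000 and q = −2(tr M)³/27 + (tr M)·s/3 − det M = -43.000000.
Three real roots ⇒ use the trigonometric (Viète) form: r = 2√(−p/3) = 6.218253, φ = arccos(3q/(p·r)) = arccos(0.715358) = 0.773660 rad.
y_k = r·cos(φ/3 − 2πk/3) for k = 0, 1, 2 gives y = 6.012622, -1.632891, -4.379731.
λ_k = y_k + 0.000000 gives λ = 6.0126, -1.6329, -4.3797 (check: the sum is 0.0000 = tr M).

Eigenvalues sorted in increasing order: [-4.3797, -1.6329, 6.0126].


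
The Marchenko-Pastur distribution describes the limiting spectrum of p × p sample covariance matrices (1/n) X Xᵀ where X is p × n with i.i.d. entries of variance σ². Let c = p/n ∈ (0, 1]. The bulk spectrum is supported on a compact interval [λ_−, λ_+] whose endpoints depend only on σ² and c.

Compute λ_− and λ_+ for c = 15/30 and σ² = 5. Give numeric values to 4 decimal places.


c = 15/30 = 0.500000; √c = 0.707107.
λ_− = σ² (1 − √c)² = 5 · (1 − 0.707107)² = 5 · (0.292893)² = 0.428932.
λ_+ = σ² (1 + √c)² = 5 · (1 + 0.707107)² = 5 · (1.707107)² = 14.571068.

Rounded to 4 decimal places: λ_− ≈ 0.4289, λ_+ ≈ 14.5711.


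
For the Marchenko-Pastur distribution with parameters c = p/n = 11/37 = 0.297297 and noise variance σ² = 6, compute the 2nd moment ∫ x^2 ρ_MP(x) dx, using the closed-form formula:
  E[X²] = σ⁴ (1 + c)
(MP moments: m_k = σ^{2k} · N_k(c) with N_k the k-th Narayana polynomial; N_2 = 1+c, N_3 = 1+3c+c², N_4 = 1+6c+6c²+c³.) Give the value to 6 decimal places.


E[X²] = σ⁴ (1 + c) (second MP moment). With σ² = 6 (so σ⁴ = 36) and c = 11/37 = 0.297297: E[X²] = 36 · (1 + 0.297297) = 36 · 1.297297.

So E[X^2] = 46.702703.


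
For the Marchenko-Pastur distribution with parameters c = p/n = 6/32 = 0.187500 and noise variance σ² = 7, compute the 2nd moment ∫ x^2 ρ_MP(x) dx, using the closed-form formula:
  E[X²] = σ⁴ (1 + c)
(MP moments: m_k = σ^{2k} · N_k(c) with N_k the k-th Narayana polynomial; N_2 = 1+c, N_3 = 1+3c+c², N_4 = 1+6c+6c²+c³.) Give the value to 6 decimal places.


E[X²] = σ⁴ (1 + c) (second MP moment). With σ² = 7 (so σ⁴ = 49) and c = 6/32 = 0.187500: E[X²] = 49 · (1 + 0.187500) = 49 · 1.187500.

So E[X^2] = 58.187500.


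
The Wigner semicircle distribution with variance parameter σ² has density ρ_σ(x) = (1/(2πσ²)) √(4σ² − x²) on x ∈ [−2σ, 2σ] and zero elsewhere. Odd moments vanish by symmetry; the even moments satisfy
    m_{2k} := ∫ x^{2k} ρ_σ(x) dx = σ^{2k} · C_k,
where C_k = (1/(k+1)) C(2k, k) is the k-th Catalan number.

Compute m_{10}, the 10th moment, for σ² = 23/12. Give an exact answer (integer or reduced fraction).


By the scaled semicircle moment identity, m_{2k} = σ^{2k} · C_k with k = 5.
C_5 = (1/(k+1)) · C(2k, k) = (1/6) · C(10, 5) = (1/6) · 252 = 42.
σ^{2k} = (σ²)^k = (23/12)^5 = 6436343/248832.

Therefore m_{10} = σ^{10} · C_5 = (6436343/248832) · 42 = 45054401/41472.


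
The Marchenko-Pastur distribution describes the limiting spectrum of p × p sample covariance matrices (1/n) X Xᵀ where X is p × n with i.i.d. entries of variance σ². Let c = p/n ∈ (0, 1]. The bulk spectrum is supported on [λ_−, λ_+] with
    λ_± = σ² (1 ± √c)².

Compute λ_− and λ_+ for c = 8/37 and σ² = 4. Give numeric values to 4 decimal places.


c = 8/37 = 0.216216; √c = 0.464991.
λ_− = σ² (1 − √c)² = 4 · (1 − 0.464991)² = 4 · (0.535009)² = 1.144940.
λ_+ = σ² (1 + √c)² = 4 · (1 + 0.464991)² = 4 · (1.464991)² = 8.584789.

Rounded to 4 decimal places: λ_− ≈ 1.1449, λ_+ ≈ 8.5848.


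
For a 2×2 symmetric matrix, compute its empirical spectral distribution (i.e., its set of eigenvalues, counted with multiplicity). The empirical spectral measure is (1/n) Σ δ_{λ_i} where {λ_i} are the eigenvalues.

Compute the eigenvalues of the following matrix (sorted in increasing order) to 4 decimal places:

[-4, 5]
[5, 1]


Since M is real symmetric, both eigenvalues are real; they are the roots of det(λI − M) = λ² − (tr M) λ + det M.
tr M = -4 + 1 = -3.
det M = (-4)·1 − 5² = -4 − 25 = -29.
Characteristic polynomial: λ² + 3λ − 29 = 0.
Discriminant Δ = (tr M)² − 4·det M = 9 − (-116) = 125; √Δ = 11.180340.
λ = (tr M ± √Δ)/2 = (-3 ± 11.180340)/2, giving (tr M − √Δ)/2 = -7.0902 and (tr M + √Δ)/2 = 4.0902.

Eigenvalues sorted in increasing order: [-7.0902, 4.0902].


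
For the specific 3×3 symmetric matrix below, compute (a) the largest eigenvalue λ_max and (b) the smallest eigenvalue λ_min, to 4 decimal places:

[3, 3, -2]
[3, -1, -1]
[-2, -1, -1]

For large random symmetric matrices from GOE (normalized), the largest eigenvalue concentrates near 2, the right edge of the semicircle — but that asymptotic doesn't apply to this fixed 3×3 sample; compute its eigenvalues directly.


Since M is real symmetric, all three eigenvalues are real; they are the roots of det(λI − M) = λ³ − (tr M) λ² + s λ − det M, where s is the sum of the principal 2×2 minors.
tr M = 3 + (-1) + (-1) = 1.
s = (3·(-1) − 3²) + (3·(-1) − (-2)²) + ((-1)·(-1) − (-1)²) = -12 + (-7) + 0 = -19.
det M (expand along row 1) = 3·0 − 3·(-5) + (-2)·(-5) = 25.
Characteristic polynomial: λ³ − λ² − 19λ − 25 = 0.
Substitute λ = y + (tr M)/3 = y + 0.333333 to remove the quadratic term: y³ + p·y + q = 0 with p = s − (tr M)²/3 = -19.333333 and q = −2(tr M)³/27 + (tr M)·s/3 − det M = -31.407407.
Three real roots ⇒ use the trigonometric (Viète) form: r = 2√(−p/3) = 5.077182, φ = arccos(3q/(p·r)) = arccos(0.959895) = 0.284168 rad.
y_k = r·cos(φ/3 − 2πk/3) for k = 0, 1, 2 gives y = 5.054422, -2.111341, -2.943081.
λ_k = y_k + 0.333333 gives λ = 5.3878, -1.7780, -2.6097 (check: the sum is 1.0000 = tr M).

Hence λ_max = 5.3878 and λ_min = -2.6097.


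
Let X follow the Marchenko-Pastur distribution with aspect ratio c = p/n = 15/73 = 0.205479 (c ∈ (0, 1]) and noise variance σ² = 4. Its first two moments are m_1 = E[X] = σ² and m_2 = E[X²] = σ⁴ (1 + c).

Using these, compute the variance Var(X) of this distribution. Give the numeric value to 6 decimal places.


m_1 = E[X] = σ² = 4, so m_1² = 16.
m_2 = E[X²] = σ⁴ (1 + c) = 16 · (1 + 0.205479) = 16 · 1.205479 = 19.287671.
(Note m_2 − m_1² simplifies to c · σ⁴ = 0.205479 · 16.)

Var(X) = m_2 − m_1² = 19.287671 − 16 = 3.287671.


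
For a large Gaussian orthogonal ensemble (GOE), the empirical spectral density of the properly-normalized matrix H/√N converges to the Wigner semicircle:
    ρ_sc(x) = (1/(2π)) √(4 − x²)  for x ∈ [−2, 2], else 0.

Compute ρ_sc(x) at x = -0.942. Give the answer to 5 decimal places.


ρ_sc(x) = (1/(2π)) √(4 − x²). With x = -0.942:
  4 − x² = 4 − (-0.942)² = 4 − 0.887364 = 3.112636.
  √(4 − x²) = 1.764266.
  1/(2π) = 0.159155.
  ρ_sc(-0.942) = 0.159155 · 1.764266 = 0.280792.

Rounded to 5 decimal places: ρ_sc(-0.942) ≈ 0.28079.


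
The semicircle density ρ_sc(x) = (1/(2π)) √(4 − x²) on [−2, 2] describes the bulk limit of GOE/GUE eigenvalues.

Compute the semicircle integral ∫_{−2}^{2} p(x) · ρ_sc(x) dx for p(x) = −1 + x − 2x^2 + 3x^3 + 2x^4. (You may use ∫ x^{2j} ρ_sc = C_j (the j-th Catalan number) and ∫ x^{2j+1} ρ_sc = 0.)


Write p(x) = Σ a_i x^i, split into monomials and integrate each against ρ_sc separately.
Using ∫ x^{2j} ρ_sc = C_j = (1/(j+1)) C(2j, j) (Catalan numbers) and ∫ x^{2j+1} ρ_sc = 0 (odd monomials vanish by symmetry):
  i = 0 (even): a_0 · C_{0} = -1 · 1 = -1
  i = 1 (odd): ∫ x^1 ρ_sc = 0 (vanishes)
  i = 2 (even): a_2 · C_{1} = -2 · 1 = -2
  i = 3 (odd): ∫ x^3 ρ_sc = 0 (vanishes)
  i = 4 (even): a_4 · C_{2} = 2 · 2 = 4

Summing the contributions: ∫_{−2}^{2} p(x) ρ_sc(x) dx = (-1) + (-2) + 4 = 1.


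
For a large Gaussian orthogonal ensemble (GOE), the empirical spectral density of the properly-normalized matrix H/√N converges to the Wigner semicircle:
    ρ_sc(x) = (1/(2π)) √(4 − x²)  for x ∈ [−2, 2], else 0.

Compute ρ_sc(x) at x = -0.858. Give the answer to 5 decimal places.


ρ_sc(x) = (1/(2π)) √(4 − x²). With x = -0.858:
  4 − x² = 4 − (-0.858)² = 4 − 0.736164 = 3.263836.
  √(4 − x²) = 1.806609.
  1/(2π) = 0.159155.
  ρ_sc(-0.858) = 0.159155 · 1.806609 = 0.287531.

Rounded to 5 decimal places: ρ_sc(-0.858) ≈ 0.28753.


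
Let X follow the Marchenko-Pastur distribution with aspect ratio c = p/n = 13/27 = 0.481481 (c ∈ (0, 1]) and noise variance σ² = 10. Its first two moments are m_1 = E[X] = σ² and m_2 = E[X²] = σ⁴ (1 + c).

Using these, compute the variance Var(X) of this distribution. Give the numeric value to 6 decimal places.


m_1 = E[X] = σ² = 10, so m_1² = 100.
m_2 = E[X²] = σ⁴ (1 + c) = 100 · (1 + 0.481481) = 100 · 1.481481 = 148.148148.
(Note m_2 − m_1² simplifies to c · σ⁴ = 0.481481 · 100.)

Var(X) = m_2 − m_1² = 148.148148 − 100 = 48.148148.


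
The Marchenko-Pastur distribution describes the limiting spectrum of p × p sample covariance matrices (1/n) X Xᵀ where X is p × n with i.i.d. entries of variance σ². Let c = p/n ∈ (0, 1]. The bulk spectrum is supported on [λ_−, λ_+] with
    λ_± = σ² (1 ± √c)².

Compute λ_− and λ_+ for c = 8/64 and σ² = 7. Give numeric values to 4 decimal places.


c = 8/64 = 0.125000; √c = 0.353553.
λ_− = σ² (1 − √c)² = 7 · (1 − 0.353553)² = 7 · (0.646447)² = 2.925253.
λ_+ = σ² (1 + √c)² = 7 · (1 + 0.353553)² = 7 · (1.353553)² = 12.824747.

Rounded to 4 decimal places: λ_− ≈ 2.9253, λ_+ ≈ 12.8247.


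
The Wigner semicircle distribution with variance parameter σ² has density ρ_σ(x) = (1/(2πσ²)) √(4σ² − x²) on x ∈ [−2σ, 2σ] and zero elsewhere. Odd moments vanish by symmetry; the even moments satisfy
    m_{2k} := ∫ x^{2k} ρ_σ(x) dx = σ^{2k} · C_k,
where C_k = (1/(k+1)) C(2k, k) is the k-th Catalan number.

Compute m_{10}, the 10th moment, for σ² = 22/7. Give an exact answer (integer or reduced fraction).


By the scaled semicircle moment identity, m_{2k} = σ^{2k} · C_k with k = 5.
C_5 = (1/(k+1)) · C(2k, k) = (1/6) · C(10, 5) = (1/6) · 252 = 42.
σ^{2k} = (σ²)^k = (22/7)^5 = 5153632/16807.

Therefore m_{10} = σ^{10} · C_5 = (5153632/16807) · 42 = 30921792/2401.


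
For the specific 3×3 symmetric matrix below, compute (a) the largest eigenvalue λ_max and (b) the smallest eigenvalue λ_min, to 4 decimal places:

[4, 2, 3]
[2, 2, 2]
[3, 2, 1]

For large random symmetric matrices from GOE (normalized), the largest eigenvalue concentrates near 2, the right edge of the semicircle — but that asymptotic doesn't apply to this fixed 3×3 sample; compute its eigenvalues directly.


Since M is real symmetric, all three eigenvalues are real; they are the roots of det(λI − M) = λ³ − (tr M) λ² + s λ − det M, where s is the sum of the principal 2×2 minors.
tr M = 4 + 2 + 1 = 7.
s = (4·2 − 2²) + (4·1 − 3²) + (2·1 − 2²) = 4 + (-5) + (-2) = -3.
det M (expand along row 1) = 4·(-2) − 2·(-4) + 3·(-2) = -6.
Characteristic polynomial: λ³ − 7λ² − 3λ + 6 = 0.
Substitute λ = y + (tr M)/3 = y + 2.333333 to remove the quadratic term: y³ + p·y + q = 0 with p = s − (tr M)²/3 = -19.333333 and q = −2(tr M)³/27 + (tr M)·s/3 − det M = -26.407407.
Three real roots ⇒ use the trigonometric (Viète) form: r = 2√(−p/3) = 5.077182, φ = arccos(3q/(p·r)) = arccos(0.807082) = 0.631603 rad.
y_k = r·cos(φ/3 − 2πk/3) for k = 0, 1, 2 gives y = 4.965075, -1.563647, -3.401427.
λ_k = y_k + 2.333333 gives λ = 7.2984, 0.7697, -1.0681 (check: the sum is 7.0000 = tr M).

Hence λ_max = 7.2984 and λ_min = -1.0681.


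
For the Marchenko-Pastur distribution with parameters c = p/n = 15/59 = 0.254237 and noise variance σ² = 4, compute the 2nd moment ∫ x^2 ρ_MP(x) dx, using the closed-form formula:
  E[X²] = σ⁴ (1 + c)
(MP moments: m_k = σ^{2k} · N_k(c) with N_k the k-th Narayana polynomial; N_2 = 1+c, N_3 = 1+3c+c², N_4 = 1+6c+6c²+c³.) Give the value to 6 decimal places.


E[X²] = σ⁴ (1 + c) (second MP moment). With σ² = 4 (so σ⁴ = 16) and c = 15/59 = 0.254237: E[X²] = 16 · (1 + 0.254237) = 16 · 1.254237.

So E[X^2] = 20.067797.


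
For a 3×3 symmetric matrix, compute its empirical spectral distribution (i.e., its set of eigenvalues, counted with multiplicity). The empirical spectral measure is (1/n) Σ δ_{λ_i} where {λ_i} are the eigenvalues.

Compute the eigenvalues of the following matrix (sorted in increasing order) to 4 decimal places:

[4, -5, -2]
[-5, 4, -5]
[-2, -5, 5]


Since M is real symmetric, all three eigenvalues are real; they are the roots of det(λI − M) = λ³ − (tr M) λ² + s λ − det M, where s is the sum of the principal 2×2 minors.
tr M = 4 + 4 + 5 = 13.
s = (4·4 − (-5)²) + (4·5 − (-2)²) + (4·5 − (-5)²) = -9 + 16 + (-5) = 2.
det M (expand along row 1) = 4·(-5) − (-5)·(-35) + (-2)·33 = -261.
Characteristic polynomial: λ³ − 13λ² + 2λ + 261 = 0.
Substitute λ = y + (tr M)/3 = y + 4.333333 to remove the quadratic term: y³ + p·y + q = 0 with p = s − (tr M)²/3 = -54.333333 and q = −2(tr M)³/27 + (tr M)·s/3 − det M = 106.925926.
Three real roots ⇒ use the trigonometric (Viète) form: r = 2√(−p/3) = 8.511430, φ = arccos(3q/(p·r)) = arccos(-0.693642) = 2.337329 rad.
y_k = r·cos(φ/3 − 2πk/3) for k = 0, 1, 2 gives y = 6.056218, 2.151177, -8.207395.
λ_k = y_k + 4.333333 gives λ = 10.3896, 6.4845, -3.8741 (check: the sum is 13.0000 = tr M).

Eigenvalues sorted in increasing order: [-3.8741, 6.4845, 10.3896].


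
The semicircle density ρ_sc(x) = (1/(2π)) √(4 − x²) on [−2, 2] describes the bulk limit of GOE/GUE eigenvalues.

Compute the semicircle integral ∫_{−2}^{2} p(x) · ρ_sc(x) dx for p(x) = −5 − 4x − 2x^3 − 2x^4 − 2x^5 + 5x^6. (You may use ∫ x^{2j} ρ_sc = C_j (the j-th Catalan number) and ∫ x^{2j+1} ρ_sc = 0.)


Write p(x) = Σ a_i x^i, split into monomials and integrate each against ρ_sc separately.
Using ∫ x^{2j} ρ_sc = C_j = (1/(j+1)) C(2j, j) (Catalan numbers) and ∫ x^{2j+1} ρ_sc = 0 (odd monomials vanish by symmetry):
  i = 0 (even): a_0 · C_{0} = -5 · 1 = -5
  i = 1 (odd): ∫ x^1 ρ_sc = 0 (vanishes)
  i = 3 (odd): ∫ x^3 ρ_sc = 0 (vanishes)
  i = 4 (even): a_4 · C_{2} = -2 · 2 = -4
  i = 5 (odd): ∫ x^5 ρ_sc = 0 (vanishes)
  i = 6 (even): a_6 · C_{3} = 5 · 5 = 25

Summing the contributions: ∫_{−2}^{2} p(x) ρ_sc(x) dx = (-5) + (-4) + 25 = 16.


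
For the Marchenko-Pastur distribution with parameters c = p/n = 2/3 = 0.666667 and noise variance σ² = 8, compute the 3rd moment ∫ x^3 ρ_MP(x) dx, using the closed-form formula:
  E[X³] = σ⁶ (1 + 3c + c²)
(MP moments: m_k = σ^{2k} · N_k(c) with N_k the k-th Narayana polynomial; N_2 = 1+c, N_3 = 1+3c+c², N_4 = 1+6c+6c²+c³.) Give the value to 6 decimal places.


E[X³] = σ⁶ (1 + 3c + c²) (third MP moment). With σ² = 8 (so σ⁶ = 512) and c = 2/3 = 0.666667: E[X³] = 512 · (1 + 3·0.666667 + (0.666667)²) = 512 · 3.444444.

So E[X^3] = 1763.555556.


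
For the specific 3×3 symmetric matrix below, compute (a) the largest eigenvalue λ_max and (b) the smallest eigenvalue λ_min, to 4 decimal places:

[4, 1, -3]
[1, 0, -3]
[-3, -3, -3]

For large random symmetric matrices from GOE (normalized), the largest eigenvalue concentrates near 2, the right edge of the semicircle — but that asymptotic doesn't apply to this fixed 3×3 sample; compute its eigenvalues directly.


Since M is real symmetric, all three eigenvalues are real; they are the roots of det(λI − M) = λ³ − (tr M) λ² + s λ − det M, where s is the sum of the principal 2×2 minors.
tr M = 4 + 0 + (-3) = 1.
s = (4·0 − 1²) + (4·(-3) − (-3)²) + (0·(-3) − (-3)²) = -1 + (-21) + (-9) = -31.
det M (expand along row 1) = 4·(-9) − 1·(-12) + (-3)·(-3) = -15.
Characteristic polynomial: λ³ − λ² − 31λ + 15 = 0.
Substitute λ = y + (tr M)/3 = y + 0.333333 to remove the quadratic term: y³ + p·y + q = 0 with p = s − (tr M)²/3 = -31.333333 and q = −2(tr M)³/27 + (tr M)·s/3 − det M = 4.592593.
Three real roots ⇒ use the trigonometric (Viète) form: r = 2√(−p/3) = 6.463573, φ = arccos(3q/(p·r)) = arccos(-0.068030) = 1.638879 rad.
y_k = r·cos(φ/3 − 2πk/3) for k = 0, 1, 2 gives y = 5.522841, 0.146673, -5.669514.
λ_k = y_k + 0.333333 gives λ = 5.8562, 0.4800, -5.3362 (check: the sum is 1.0000 = tr M).

Hence λ_max = 5.8562 and λ_min = -5.3362.


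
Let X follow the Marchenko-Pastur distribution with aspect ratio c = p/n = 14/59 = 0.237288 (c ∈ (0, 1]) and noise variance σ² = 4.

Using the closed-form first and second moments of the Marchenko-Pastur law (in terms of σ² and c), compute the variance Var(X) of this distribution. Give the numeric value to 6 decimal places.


Recall the MP moments m_1 = E[X] = σ² and m_2 = E[X²] = σ⁴ (1 + c).
m_1 = E[X] = σ² = 4, so m_1² = 16.
m_2 = E[X²] = σ⁴ (1 + c) = 16 · (1 + 0.237288) = 16 · 1.237288 = 19.796610.
(Note m_2 − m_1² simplifies to c · σ⁴ = 0.237288 · 16.)

Var(X) = m_2 − m_1² = 19.796610 − 16 = 3.796610.


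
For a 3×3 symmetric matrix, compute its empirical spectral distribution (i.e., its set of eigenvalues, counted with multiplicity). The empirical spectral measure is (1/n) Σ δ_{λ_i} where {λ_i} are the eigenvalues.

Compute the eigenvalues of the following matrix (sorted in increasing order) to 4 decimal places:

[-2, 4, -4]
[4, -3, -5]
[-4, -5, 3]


Since M is real symmetric, all three eigenvalues are real; they are the roots of det(λI − M) = λ³ − (tr M) λ² + s λ − det M, where s is the sum of the principal 2×2 minors.
tr M = -2 + (-3) + 3 = -2.
s = ((-2)·(-3) − 4²) + ((-2)·3 − (-4)²) + ((-3)·3 − (-5)²) = -10 + (-22) + (-34) = -66.
det M (expand along row 1) = (-2)·(-34) − 4·(-8) + (-4)·(-32) = 228.
Characteristic polynomial: λ³ + 2λ² − 66λ − 228 = 0.
Substitute λ = y + (tr M)/3 = y − 0.666667 to remove the quadratic term: y³ + p·y + q = 0 with p = s − (tr M)²/3 = -67.333333 and q = −2(tr M)³/27 + (tr M)·s/3 − det M = -183.407407.
Three real roots ⇒ use the trigonometric (Viète) form: r = 2√(−p/3) = 9.475114, φ = arccos(3q/(p·r)) = arccos(0.862429) = 0.530746 rad.
y_k = r·cos(φ/3 − 2πk/3) for k = 0, 1, 2 gives y = 9.327219, -3.219457, -6.107762.
λ_k = y_k − 0.666667 gives λ = 8.6606, -3.8861, -6.7744 (check: the sum is -2.0000 = tr M).

Eigenvalues sorted in increasing order: [-6.7744, -3.8861, 8.6606].


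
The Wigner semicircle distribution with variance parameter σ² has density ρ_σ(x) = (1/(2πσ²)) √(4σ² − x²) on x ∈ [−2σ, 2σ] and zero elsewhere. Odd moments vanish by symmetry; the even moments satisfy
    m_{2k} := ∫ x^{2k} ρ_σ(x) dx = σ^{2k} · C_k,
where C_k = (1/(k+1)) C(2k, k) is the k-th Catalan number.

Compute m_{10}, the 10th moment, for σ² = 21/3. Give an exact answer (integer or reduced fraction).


By the scaled semicircle moment identity, m_{2k} = σ^{2k} · C_k with k = 5.
C_5 = (1/(k+1)) · C(2k, k) = (1/6) · C(10, 5) = (1/6) · 252 = 42.
σ^{2k} = (σ²)^k = (21/3)^5 = 16807.

Therefore m_{10} = σ^{10} · C_5 = 16807 · 42 = 705894.


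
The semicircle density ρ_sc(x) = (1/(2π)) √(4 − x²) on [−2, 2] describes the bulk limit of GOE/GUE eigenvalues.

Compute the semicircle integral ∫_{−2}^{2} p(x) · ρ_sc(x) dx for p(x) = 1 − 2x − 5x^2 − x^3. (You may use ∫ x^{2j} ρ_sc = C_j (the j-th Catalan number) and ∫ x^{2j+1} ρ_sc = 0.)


Write p(x) = Σ a_i x^i, split into monomials and integrate each against ρ_sc separately.
Using ∫ x^{2j} ρ_sc = C_j = (1/(j+1)) C(2j, j) (Catalan numbers) and ∫ x^{2j+1} ρ_sc = 0 (odd monomials vanish by symmetry):
  i = 0 (even): a_0 · C_{0} = 1 · 1 = 1
  i = 1 (odd): ∫ x^1 ρ_sc = 0 (vanishes)
  i = 2 (even): a_2 · C_{1} = -5 · 1 = -5
  i = 3 (odd): ∫ x^3 ρ_sc = 0 (vanishes)

Summing the contributions: ∫_{−2}^{2} p(x) ρ_sc(x) dx = 1 + (-5) = -4.


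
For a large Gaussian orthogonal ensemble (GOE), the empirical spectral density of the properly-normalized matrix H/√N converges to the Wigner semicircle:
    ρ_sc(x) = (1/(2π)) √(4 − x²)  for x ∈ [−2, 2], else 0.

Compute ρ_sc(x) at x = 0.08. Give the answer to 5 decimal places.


ρ_sc(x) = (1/(2π)) √(4 − x²). With x = 0.08:
  4 − x² = 4 − (0.08)² = 4 − 0.006400 = 3.993600.
  √(4 − x²) = 1.998399.
  1/(2π) = 0.159155.
  ρ_sc(0.08) = 0.159155 · 1.998399 = 0.318055.

Rounded to 5 decimal places: ρ_sc(0.08) ≈ 0.31806.


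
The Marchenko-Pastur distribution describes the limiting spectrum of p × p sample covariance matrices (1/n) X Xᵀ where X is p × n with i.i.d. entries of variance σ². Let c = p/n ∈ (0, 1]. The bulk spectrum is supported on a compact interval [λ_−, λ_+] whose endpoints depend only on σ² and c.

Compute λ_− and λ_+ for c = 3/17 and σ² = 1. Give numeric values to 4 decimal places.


c = 3/17 = 0.176471; √c = 0.420084.
λ_− = σ² (1 − √c)² = 1 · (1 − 0.420084)² = 1 · (0.579916)² = 0.336303.
λ_+ = σ² (1 + √c)² = 1 · (1 + 0.420084)² = 1 · (1.420084)² = 2.016639.

Rounded to 4 decimal places: λ_− ≈ 0.3363, λ_+ ≈ 2.0166.


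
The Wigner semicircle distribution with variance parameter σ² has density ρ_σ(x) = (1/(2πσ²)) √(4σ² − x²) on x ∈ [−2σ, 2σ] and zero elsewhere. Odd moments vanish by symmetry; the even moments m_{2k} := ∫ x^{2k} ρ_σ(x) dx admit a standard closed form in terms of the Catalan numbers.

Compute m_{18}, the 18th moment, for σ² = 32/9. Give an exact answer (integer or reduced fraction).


By the scaled semicircle moment identity, m_{2k} = σ^{2k} · C_k with k = 9.
C_9 = (1/(k+1)) · C(2k, k) = (1/10) · C(18, 9) = (1/10) · 48620 = 4862.
σ^{2k} = (σ²)^k = (32/9)^9 = 35184372088832/387420489.

Therefore m_{18} = σ^{18} · C_9 = (35184372088832/387420489) · 4862 = 171066417095901184/387420489.


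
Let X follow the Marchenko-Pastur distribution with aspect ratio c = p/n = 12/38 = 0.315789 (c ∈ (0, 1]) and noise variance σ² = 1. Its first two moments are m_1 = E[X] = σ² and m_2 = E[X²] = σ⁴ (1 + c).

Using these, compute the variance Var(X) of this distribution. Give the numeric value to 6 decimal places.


m_1 = E[X] = σ² = 1, so m_1² = 1.
m_2 = E[X²] = σ⁴ (1 + c) = 1 · (1 + 0.315789) = 1 · 1.315789 = 1.315789.
(Note m_2 − m_1² simplifies to c · σ⁴ = 0.315789 · 1.)

Var(X) = m_2 − m_1² = 1.315789 − 1 = 0.315789.


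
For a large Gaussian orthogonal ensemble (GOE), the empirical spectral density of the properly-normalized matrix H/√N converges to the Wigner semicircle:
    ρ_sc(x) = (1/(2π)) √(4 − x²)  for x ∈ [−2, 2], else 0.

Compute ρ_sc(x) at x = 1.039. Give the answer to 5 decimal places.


ρ_sc(x) = (1/(2π)) √(4 − x²). With x = 1.039:
  4 − x² = 4 − (1.039)² = 4 − 1.079521 = 2.920479.
  √(4 − x²) = 1.708941.
  1/(2π) = 0.159155.
  ρ_sc(1.039) = 0.159155 · 1.708941 = 0.271986.

Rounded to 5 decimal places: ρ_sc(1.039) ≈ 0.27199.


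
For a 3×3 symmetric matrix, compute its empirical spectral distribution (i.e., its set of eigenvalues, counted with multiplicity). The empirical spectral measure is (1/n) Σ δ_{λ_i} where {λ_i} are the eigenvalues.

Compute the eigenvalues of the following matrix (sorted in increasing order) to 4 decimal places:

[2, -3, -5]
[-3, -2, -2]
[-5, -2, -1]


Since M is real symmetric, all three eigenvalues are real; they are the roots of det(λI − M) = λ³ − (tr M) λ² + s λ − det M, where s is the sum of the principal 2×2 minors.
tr M = 2 + (-2) + (-1) = -1.
s = (2·(-2) − (-3)²) + (2·(-1) − (-5)²) + ((-2)·(-1) − (-2)²) = -13 + (-27) + (-2) = -42.
det M (expand along row 1) = 2·(-2) − (-3)·(-7) + (-5)·(-4) = -5.
Characteristic polynomial: λ³ + λ² − 42λ + 5 = 0.
Substitute λ = y + (tr M)/3 = y − 0.333333 to remove the quadratic term: y³ + p·y + q = 0 with p = s − (tr M)²/3 = -42.333333 and q = −2(tr M)³/27 + (tr M)·s/3 − det M = 19.074074.
Three real roots ⇒ use the trigonometric (Viète) form: r = 2√(−p/3) = 7.512952, φ = arccos(3q/(p·r)) = arccos(-0.179917) = 1.751698 rad.
y_k = r·cos(φ/3 − 2πk/3) for k = 0, 1, 2 gives y = 6.268201, 0.452761, -6.720962.
λ_k = y_k − 0.333333 gives λ = 5.9349, 0.1194, -7.0543 (check: the sum is -1.0000 = tr M).

Eigenvalues sorted in increasing order: [-7.0543, 0.1194, 5.9349].


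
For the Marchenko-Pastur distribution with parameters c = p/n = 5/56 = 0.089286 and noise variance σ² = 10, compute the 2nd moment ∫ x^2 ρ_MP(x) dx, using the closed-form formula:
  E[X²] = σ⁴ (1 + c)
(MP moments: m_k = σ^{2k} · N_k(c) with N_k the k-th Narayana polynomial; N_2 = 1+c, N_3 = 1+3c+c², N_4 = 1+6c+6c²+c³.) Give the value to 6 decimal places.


E[X²] = σ⁴ (1 + c) (second MP moment). With σ² = 10 (so σ⁴ = 100) and c = 5/56 = 0.089286: E[X²] = 100 · (1 + 0.089286) = 100 · 1.089286.

So E[X^2] = 108.928571.


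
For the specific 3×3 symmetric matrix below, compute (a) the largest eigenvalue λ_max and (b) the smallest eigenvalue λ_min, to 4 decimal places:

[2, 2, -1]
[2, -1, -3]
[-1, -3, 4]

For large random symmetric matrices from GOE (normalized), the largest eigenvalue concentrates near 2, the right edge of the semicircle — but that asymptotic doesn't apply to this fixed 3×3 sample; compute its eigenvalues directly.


Since M is real symmetric, all three eigenvalues are real; they are the roots of det(λI − M) = λ³ − (tr M) λ² + s λ − det M, where s is the sum of the principal 2×2 minors.
tr M = 2 + (-1) + 4 = 5.
s = (2·(-1) − 2²) + (2·4 − (-1)²) + ((-1)·4 − (-3)²) = -6 + 7 + (-13) = -12.
det M (expand along row 1) = 2·(-13) − 2·5 + (-1)·(-7) = -29.
Characteristic polynomial: λ³ − 5λ² − 12λ + 29 = 0.
Substitute λ = y + (tr M)/3 = y + 1.666667 to remove the quadratic term: y³ + p·y + q = 0 with p = s − (tr M)²/3 = -20.333333 and q = −2(tr M)³/27 + (tr M)·s/3 − det M = -0.259259.
Three real roots ⇒ use the trigonometric (Viète) form: r = 2√(−p/3) = 5.206833, φ = arccos(3q/(p·r)) = arccos(0.007346) = 1.563450 rad.
y_k = r·cos(φ/3 − 2πk/3) for k = 0, 1, 2 gives y = 4.515612, -0.012751, -4.502861.
λ_k = y_k + 1.666667 gives λ = 6.1823, 1.6539, -2.8362 (check: the sum is 5.0000 = tr M).

Hence λ_max = 6.1823 and λ_min = -2.8362.


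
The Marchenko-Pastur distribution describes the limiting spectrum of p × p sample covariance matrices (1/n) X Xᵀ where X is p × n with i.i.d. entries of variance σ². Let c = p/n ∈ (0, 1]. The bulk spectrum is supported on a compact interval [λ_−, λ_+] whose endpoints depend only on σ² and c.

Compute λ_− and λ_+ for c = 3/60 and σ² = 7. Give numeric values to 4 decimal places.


c = 3/60 = 0.050000; √c = 0.223607.
λ_− = σ² (1 − √c)² = 7 · (1 − 0.223607)² = 7 · (0.776393)² = 4.219505.
λ_+ = σ² (1 + √c)² = 7 · (1 + 0.223607)² = 7 · (1.223607)² = 10.480495.

Rounded to 4 decimal places: λ_− ≈ 4.2195, λ_+ ≈ 10.4805.


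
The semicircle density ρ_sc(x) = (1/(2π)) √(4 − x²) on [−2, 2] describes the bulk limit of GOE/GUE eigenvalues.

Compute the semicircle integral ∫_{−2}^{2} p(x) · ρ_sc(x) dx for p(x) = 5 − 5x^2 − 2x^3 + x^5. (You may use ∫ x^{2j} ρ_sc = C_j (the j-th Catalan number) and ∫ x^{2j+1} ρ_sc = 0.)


Write p(x) = Σ a_i x^i, split into monomials and integrate each against ρ_sc separately.
Using ∫ x^{2j} ρ_sc = C_j = (1/(j+1)) C(2j, j) (Catalan numbers) and ∫ x^{2j+1} ρ_sc = 0 (odd monomials vanish by symmetry):
  i = 0 (even): a_0 · C_{0} = 5 · 1 = 5
  i = 2 (even): a_2 · C_{1} = -5 · 1 = -5
  i = 3 (odd): ∫ x^3 ρ_sc = 0 (vanishes)
  i = 5 (odd): ∫ x^5 ρ_sc = 0 (vanishes)

Summing the contributions: ∫_{−2}^{2} p(x) ρ_sc(x) dx = 5 + (-5) = 0.


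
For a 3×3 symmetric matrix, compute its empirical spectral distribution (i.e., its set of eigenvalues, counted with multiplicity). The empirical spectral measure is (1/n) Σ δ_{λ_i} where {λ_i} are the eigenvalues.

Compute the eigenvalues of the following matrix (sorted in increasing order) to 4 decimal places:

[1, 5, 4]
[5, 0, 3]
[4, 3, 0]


Since M is real symmetric, all three eigenvalues are real; they are the roots of det(λI − M) = λ³ − (tr M) λ² + s λ − det M, where s is the sum of the principal 2×2 minors.
tr M = 1 + 0 + 0 = 1.
s = (1·0 − 5²) + (1·0 − 4²) + (0·0 − 3²) = -25 + (-16) + (-9) = -50.
det M (expand along row 1) = 1·(-9) − 5·(-12) + 4·15 = 111.
Characteristic polynomial: λ³ − λ² − 50λ − 111 = 0.
Substitute λ = y + (tr M)/3 = y + 0.333333 to remove the quadratic term: y³ + p·y + q = 0 with p = s − (tr M)²/3 = -50.333333 and q = −2(tr M)³/27 + (tr M)·s/3 − det M = -127.740741.
Three real roots ⇒ use the trigonometric (Viète) form: r = 2√(−p/3) = 8.192137, φ = arccos(3q/(p·r)) = arccos(0.929390) = 0.378041 rad.
y_k = r·cos(φ/3 − 2πk/3) for k = 0, 1, 2 gives y = 8.127180, -3.171938, -4.955242.
λ_k = y_k + 0.333333 gives λ = 8.4605, -2.8386, -4.6219 (check: the sum is 1.0000 = tr M).

Eigenvalues sorted in increasing order: [-4.6219, -2.8386, 8.4605].


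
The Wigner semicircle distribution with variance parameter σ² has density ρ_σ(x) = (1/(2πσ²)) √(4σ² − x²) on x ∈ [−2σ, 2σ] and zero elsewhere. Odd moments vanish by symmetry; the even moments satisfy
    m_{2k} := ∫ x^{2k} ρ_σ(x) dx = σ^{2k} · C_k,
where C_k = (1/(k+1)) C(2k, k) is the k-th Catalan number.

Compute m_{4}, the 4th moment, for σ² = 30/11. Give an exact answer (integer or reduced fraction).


By the scaled semicircle moment identity, m_{2k} = σ^{2k} · C_k with k = 2.
C_2 = (1/(k+1)) · C(2k, k) = (1/3) · C(4, 2) = (1/3) · 6 = 2.
σ^{2k} = (σ²)^k = (30/11)^2 = 900/121.

Therefore m_{4} = σ^{4} · C_2 = (900/121) · 2 = 1800/121.


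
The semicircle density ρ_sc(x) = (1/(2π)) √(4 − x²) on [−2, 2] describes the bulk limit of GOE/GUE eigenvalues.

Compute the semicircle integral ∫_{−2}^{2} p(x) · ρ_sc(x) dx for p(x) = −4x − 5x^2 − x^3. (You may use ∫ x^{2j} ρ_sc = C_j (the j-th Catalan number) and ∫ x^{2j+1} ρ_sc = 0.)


Write p(x) = Σ a_i x^i, split into monomials and integrate each against ρ_sc separately.
Using ∫ x^{2j} ρ_sc = C_j = (1/(j+1)) C(2j, j) (Catalan numbers) and ∫ x^{2j+1} ρ_sc = 0 (odd monomials vanish by symmetry):
  i = 1 (odd): ∫ x^1 ρ_sc = 0 (vanishes)
  i = 2 (even): a_2 · C_{1} = -5 · 1 = -5
  i = 3 (odd): ∫ x^3 ρ_sc = 0 (vanishes)

Summing the contributions: ∫_{−2}^{2} p(x) ρ_sc(x) dx = -5.


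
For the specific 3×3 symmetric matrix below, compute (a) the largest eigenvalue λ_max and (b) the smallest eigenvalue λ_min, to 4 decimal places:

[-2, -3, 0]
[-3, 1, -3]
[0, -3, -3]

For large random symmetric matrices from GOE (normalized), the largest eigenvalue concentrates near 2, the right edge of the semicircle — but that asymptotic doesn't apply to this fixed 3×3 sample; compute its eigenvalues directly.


Since M is real symmetric, all three eigenvalues are real; they are the roots of det(λI − M) = λ³ − (tr M) λ² + s λ − det M, where s is the sum of the principal 2×2 minors.
tr M = -2 + 1 + (-3) = -4.
s = ((-2)·1 − (-3)²) + ((-2)·(-3) − 0²) + (1·(-3) − (-3)²) = -11 + 6 + (-12) = -17.
det M (expand along row 1) = (-2)·(-12) − (-3)·9 + 0·9 = 51.
Characteristic polynomial: λ³ + 4λ² − 17λ − 51 = 0.
Substitute λ = y + (tr M)/3 = y − 1.333333 to remove the quadratic term: y³ + p·y + q = 0 with p = s − (tr M)²/3 = -22.333333 and q = −2(tr M)³/27 + (tr M)·s/3 − det M = -23.592593.
Three real roots ⇒ use the trigonometric (Viète) form: r = 2√(−p/3) = 5.456902, φ = arccos(3q/(p·r)) = arccos(0.580761) = 0.951133 rad.
y_k = r·cos(φ/3 − 2πk/3) for k = 0, 1, 2 gives y = 5.184935, -1.119149, -4.065787.
λ_k = y_k − 1.333333 gives λ = 3.8516, -2.4525, -5.3991 (check: the sum is -4.0000 = tr M).

Hence λ_max = 3.8516 and λ_min = -5.3991.


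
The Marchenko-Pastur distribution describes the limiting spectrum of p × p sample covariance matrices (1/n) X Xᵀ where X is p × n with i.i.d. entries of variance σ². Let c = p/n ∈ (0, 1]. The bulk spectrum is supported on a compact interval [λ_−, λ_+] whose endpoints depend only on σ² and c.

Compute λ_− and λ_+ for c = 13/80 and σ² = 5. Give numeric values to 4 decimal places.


c = 13/80 = 0.162500; √c = 0.403113.
λ_− = σ² (1 − √c)² = 5 · (1 − 0.403113)² = 5 · (0.596887)² = 1.781371.
λ_+ = σ² (1 + √c)² = 5 · (1 + 0.403113)² = 5 · (1.403113)² = 9.843629.

Rounded to 4 decimal places: λ_− ≈ 1.7814, λ_+ ≈ 9.8436.


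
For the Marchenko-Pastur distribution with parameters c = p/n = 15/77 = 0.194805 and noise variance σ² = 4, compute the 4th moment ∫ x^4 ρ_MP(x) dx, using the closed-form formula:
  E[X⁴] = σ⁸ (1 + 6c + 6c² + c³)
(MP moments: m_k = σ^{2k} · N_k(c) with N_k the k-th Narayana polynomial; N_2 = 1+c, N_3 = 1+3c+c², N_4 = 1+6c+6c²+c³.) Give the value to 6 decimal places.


E[X⁴] = σ⁸ (1 + 6c + 6c² + c³) (fourth MP moment). With σ² = 4 (so σ⁸ = 256) and c = 15/77 = 0.194805: E[X⁴] = 256 · (1 + 6·0.194805 + 6·(0.194805)² + (0.194805)³) = 256 · 2.403918.

So E[X^4] = 615.403066.


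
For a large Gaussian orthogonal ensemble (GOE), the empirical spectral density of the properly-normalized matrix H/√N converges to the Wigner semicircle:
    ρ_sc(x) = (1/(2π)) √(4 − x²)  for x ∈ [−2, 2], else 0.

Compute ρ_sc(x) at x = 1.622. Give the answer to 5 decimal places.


ρ_sc(x) = (1/(2π)) √(4 − x²). With x = 1.622:
  4 − x² = 4 − (1.622)² = 4 − 2.630884 = 1.369116.
  √(4 − x²) = 1.170092.
  1/(2π) = 0.159155.
  ρ_sc(1.622) = 0.159155 · 1.170092 = 0.186226.

Rounded to 5 decimal places: ρ_sc(1.622) ≈ 0.18623.


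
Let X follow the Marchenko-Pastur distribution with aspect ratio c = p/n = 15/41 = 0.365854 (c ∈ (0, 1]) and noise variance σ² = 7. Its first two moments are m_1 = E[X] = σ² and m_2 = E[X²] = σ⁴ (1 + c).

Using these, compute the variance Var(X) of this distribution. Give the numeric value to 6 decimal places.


m_1 = E[X] = σ² = 7, so m_1² = 49.
m_2 = E[X²] = σ⁴ (1 + c) = 49 · (1 + 0.365854) = 49 · 1.365854 = 66.926829.
(Note m_2 − m_1² simplifies to c · σ⁴ = 0.365854 · 49.)

Var(X) = m_2 − m_1² = 66.926829 − 49 = 17.926829.
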